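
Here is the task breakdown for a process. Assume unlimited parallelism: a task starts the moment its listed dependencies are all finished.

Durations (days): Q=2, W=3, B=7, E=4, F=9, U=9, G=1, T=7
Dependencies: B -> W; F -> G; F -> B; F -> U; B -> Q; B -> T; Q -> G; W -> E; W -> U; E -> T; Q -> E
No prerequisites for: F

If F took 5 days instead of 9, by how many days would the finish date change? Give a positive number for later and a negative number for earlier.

-4

Critical path before the change: F→B→W→E→T = 9+7+3+4+7 = 30 giving 30 days.
Since F is critical, the -4 change carries straight to that chain (now 26 days).
That remains the longest chain; total 26 days.
Change in finish: 26 − 30 = -4 days.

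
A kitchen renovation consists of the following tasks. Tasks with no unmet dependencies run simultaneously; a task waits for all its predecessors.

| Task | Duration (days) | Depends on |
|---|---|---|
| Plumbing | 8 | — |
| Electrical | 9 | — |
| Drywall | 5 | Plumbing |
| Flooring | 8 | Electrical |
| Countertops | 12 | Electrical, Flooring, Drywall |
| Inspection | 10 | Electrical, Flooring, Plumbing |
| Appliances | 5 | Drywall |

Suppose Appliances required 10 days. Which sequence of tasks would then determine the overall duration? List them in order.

Electrical, Flooring, Countertops

As given, the longest chain is Electrical→Flooring→Countertops = 9+8+12 = 29, so the finish is 29 days.
Appliances has 11 days of float (longest path through it is 18).
That remains the longest chain; total 29 days.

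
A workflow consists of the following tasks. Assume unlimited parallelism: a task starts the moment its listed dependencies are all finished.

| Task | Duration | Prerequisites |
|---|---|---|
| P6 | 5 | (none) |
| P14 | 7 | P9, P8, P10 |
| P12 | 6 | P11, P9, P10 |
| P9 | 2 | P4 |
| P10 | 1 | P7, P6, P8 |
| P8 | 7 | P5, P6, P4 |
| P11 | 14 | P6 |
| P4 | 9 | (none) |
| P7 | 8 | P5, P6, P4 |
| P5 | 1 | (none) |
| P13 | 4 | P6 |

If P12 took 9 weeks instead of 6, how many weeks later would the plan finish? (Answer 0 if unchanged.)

As given, the longest chain is P6→P11→P12 = 5+14+6 = 25, so the finish is 25 weeks.
P12 lies on that path, so at 9 weeks the path becomes 28 weeks.
The critical path is still P6→P11→P12; finish is now 28 weeks.
Change in finish: 28 − 25 = +3 weeks.

3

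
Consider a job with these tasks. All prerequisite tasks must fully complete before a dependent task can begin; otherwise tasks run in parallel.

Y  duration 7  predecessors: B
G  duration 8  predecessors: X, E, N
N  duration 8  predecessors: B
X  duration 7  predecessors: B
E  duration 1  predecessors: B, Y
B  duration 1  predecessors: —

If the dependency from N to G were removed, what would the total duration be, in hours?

Original critical path: B→Y→E→G = 1+7+1+8 = 17 ⇒ 17 hours.
Dropping N→G doesn't change G's earliest start (9); another predecessor still binds.
New critical path: B→Y→E→G = 1+7+1+8 = 17 ⇒ 17 hours.

17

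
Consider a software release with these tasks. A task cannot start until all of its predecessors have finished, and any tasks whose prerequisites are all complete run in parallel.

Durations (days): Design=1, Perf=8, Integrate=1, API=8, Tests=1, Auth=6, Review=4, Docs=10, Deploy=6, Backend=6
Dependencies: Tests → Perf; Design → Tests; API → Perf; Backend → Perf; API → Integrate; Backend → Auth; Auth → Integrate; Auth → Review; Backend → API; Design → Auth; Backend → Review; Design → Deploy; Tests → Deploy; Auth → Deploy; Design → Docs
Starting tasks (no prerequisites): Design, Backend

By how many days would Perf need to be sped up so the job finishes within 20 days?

2

Current finish: 22 days; target: 20.
Perf is on every critical path, so each day cut from Perf cuts the finish by one (this holds down to a finish of 18).
Need 22 − 20 = 2 days off Perf → Perf becomes 6 days, finish becomes 20.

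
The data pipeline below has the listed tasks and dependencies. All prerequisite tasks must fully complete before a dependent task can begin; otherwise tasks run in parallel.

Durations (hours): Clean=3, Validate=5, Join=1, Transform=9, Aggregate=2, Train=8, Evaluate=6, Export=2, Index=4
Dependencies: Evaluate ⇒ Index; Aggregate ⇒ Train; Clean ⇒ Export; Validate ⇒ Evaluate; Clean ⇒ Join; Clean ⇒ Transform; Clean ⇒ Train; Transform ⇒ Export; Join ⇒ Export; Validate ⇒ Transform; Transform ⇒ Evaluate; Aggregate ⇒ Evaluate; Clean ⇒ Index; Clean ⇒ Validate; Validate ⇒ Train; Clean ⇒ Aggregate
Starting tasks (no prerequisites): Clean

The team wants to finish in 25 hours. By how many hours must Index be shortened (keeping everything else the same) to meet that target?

2

Current finish: 27 hours; target: 25.
Index is on every critical path, so each hour cut from Index cuts the finish by one (this holds down to a finish of 24).
Need 27 − 25 = 2 hours off Index → Index becomes 2 hours, finish becomes 25.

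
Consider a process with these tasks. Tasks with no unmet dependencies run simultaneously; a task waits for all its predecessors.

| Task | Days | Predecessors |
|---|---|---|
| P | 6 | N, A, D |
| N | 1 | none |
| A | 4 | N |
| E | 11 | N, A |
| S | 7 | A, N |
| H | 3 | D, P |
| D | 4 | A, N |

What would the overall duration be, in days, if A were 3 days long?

17

Critical path before the change: N→A→D→P→H = 1+4+4+6+3 = 18 giving 18 days.
A lies on that path, so at 3 days the path becomes 17 days.
No other chain overtakes it, so the finish is 17 days.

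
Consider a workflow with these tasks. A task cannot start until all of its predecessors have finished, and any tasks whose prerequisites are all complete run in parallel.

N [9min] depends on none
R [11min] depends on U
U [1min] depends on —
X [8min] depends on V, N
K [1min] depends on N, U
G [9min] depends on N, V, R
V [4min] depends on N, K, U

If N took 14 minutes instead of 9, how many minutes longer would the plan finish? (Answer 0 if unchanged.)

Actual critical path: N→K→V→G = 9+1+4+9 = 23 ⇒ 23 minutes.
Since N is critical, the +5 change carries straight to that chain (now 28 minutes).
The critical path is still N→K→V→G; finish is now 28 minutes.
Change in finish: 28 − 23 = +5 minutes.

5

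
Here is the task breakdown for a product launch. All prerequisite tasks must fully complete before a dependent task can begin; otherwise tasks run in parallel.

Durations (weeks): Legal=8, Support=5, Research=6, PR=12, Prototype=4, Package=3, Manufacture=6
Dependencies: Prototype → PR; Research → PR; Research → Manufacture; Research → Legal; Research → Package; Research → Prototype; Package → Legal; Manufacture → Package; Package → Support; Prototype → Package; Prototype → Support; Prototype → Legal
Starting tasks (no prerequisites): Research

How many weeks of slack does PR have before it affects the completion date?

1

Research→Manufacture→Package→Legal = 6+6+3+8 = 23 sets the makespan at 23 weeks.
Longest path through PR: 22 weeks (earliest finish 22, latest finish 23).
Slack of PR = 11 − 10 = 1 week.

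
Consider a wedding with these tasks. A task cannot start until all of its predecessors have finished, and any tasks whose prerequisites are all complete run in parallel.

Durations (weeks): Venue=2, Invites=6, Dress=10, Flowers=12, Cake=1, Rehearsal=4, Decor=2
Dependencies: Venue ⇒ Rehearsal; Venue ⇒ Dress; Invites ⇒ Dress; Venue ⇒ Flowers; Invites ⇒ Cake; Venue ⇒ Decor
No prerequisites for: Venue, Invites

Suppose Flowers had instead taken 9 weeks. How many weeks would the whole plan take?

Critical path before the change: Invites→Dress = 6+10 = 16 giving 16 weeks.
Flowers is off the critical path — its longest chain is 14 weeks, giving 2 of slack.
No other chain overtakes it, so the finish is 16 weeks.

16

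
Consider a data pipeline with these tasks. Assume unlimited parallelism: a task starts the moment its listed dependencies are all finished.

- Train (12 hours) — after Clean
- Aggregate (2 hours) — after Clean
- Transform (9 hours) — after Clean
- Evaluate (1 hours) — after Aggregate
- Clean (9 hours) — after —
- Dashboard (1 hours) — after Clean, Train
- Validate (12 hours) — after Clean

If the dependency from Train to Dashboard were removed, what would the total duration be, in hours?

With the dependency in place, Clean→Train→Dashboard = 9+12+1 = 22 sets the finish at 22 hours.
Without Train→Dashboard, Dashboard's earliest start moves from 21 to 9.
New critical path: Clean→Validate = 9+12 = 21 ⇒ 21 hours.

21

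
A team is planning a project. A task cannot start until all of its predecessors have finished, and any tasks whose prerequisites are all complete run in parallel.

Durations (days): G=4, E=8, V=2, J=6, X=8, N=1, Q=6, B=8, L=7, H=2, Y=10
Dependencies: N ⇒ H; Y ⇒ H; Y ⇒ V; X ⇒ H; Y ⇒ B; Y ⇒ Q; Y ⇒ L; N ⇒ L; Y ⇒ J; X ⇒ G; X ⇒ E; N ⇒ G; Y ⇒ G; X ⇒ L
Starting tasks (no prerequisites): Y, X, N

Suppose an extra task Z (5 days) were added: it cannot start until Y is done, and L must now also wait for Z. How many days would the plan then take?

22

Originally the plan takes 18 days.
With Z inserted, L now waits for max(X, N, Y, Z).
New critical path: Y→Z→L = 10+5+7 = 22 ⇒ 22 days.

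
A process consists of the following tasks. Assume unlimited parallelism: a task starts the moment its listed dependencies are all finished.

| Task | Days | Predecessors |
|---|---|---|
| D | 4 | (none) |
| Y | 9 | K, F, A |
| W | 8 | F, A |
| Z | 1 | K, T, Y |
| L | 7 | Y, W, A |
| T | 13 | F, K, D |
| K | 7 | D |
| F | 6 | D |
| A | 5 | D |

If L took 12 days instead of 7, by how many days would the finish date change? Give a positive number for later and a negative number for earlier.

Actual critical path: D→K→Y→L = 4+7+9+7 = 27 ⇒ 27 days.
Since L is critical, the +5 change carries straight to that chain (now 32 days).
The critical path is still D→K→Y→L; finish is now 32 days.
Change in finish: 32 − 27 = +5 days.

5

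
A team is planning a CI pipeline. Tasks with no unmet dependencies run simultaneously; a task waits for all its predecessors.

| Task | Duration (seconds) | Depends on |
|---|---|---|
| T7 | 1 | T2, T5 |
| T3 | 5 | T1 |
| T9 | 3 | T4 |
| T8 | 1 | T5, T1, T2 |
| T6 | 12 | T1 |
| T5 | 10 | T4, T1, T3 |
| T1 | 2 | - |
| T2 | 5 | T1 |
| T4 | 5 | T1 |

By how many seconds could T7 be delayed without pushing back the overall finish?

Critical path: T1→T3→T5→T7 = 2+5+10+1 = 18, so the finish is 18 seconds.
The longest chain containing T7 totals 18 seconds.
Slack of T7 = 17 − 17 = 0 seconds.

0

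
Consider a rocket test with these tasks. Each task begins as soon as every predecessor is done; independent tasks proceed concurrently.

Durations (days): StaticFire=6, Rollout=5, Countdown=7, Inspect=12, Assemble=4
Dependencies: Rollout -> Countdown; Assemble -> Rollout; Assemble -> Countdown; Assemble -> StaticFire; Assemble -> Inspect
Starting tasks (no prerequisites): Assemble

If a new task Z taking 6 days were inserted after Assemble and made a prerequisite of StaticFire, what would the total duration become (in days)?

16

Originally the project takes 16 days.
With Z inserted, StaticFire now waits for max(Assemble, Z).
New critical path: Assemble→Z→StaticFire = 4+6+6 = 16 ⇒ 16 days.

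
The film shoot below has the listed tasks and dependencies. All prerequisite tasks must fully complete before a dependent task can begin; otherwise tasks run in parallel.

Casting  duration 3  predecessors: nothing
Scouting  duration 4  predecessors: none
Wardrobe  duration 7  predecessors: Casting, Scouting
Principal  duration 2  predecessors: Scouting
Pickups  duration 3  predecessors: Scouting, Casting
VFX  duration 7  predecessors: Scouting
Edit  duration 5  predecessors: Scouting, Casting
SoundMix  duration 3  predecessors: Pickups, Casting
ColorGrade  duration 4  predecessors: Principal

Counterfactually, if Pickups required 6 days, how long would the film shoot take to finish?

13

Critical path before the change: Scouting→Wardrobe = 4+7 = 11 giving 11 days.
The longest path through Pickups is only 10 days, so Pickups has float 1.
New critical path: Scouting→Pickups→SoundMix = 4+6+3 = 13 ⇒ 13 days.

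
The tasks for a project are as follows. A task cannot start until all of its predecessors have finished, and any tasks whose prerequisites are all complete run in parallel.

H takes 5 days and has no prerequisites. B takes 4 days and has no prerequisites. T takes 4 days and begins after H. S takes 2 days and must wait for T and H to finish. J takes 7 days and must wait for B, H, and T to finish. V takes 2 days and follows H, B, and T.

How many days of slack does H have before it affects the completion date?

Critical path: H→T→J = 5+4+7 = 16, so the finish is 16 days.
Longest path through H: 16 days (earliest finish 5, latest finish 5).
Slack of H = 0 − 0 = 0 days.

0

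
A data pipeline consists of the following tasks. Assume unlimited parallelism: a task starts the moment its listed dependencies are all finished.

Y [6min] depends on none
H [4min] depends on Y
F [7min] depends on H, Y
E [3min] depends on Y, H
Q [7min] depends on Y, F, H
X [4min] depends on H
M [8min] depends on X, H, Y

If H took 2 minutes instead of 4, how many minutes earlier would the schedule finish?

2

Baseline: Y→H→F→Q = 6+4+7+7 = 24 → 24 minutes.
H is on the critical path; changing it to 2 makes that path 22 minutes.
No other chain overtakes it, so the finish is 22 minutes.
Change in finish: 22 − 24 = -2 minutes.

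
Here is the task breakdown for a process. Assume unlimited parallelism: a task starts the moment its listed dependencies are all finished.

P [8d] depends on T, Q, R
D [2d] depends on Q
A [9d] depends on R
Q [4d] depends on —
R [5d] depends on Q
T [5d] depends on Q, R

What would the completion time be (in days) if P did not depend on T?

18

With the dependency in place, Q→R→T→P = 4+5+5+8 = 22 sets the finish at 22 days.
Without T→P, P's earliest start moves from 14 to 9.
The longest chain is now Q→R→A = 4+5+9 = 18, so the schedule takes 18 days.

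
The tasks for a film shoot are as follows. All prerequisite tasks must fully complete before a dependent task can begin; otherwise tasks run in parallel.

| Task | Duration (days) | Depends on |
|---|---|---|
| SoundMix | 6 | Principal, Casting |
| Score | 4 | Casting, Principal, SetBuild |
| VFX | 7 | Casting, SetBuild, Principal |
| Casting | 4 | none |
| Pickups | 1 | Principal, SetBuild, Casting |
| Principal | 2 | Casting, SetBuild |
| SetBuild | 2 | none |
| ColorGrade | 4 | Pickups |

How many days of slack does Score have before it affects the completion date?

3

Critical path: Casting→Principal→VFX = 4+2+7 = 13, so the finish is 13 days.
The longest chain containing Score totals 10 days.
So Score can slip 13 − 10 = 3 days.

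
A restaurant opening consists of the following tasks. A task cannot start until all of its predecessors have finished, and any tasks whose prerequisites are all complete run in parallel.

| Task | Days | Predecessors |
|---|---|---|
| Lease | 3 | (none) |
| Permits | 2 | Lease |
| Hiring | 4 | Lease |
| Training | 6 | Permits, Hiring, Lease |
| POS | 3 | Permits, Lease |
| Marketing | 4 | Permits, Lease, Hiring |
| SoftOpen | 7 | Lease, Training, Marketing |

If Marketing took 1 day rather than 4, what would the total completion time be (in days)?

20

As given, the longest chain is Lease→Hiring→Training→SoftOpen = 3+4+6+7 = 20, so the finish is 20 days.
Marketing is off the critical path — its longest chain is 18 days, giving 2 of slack.
That remains the longest chain; total 20 days.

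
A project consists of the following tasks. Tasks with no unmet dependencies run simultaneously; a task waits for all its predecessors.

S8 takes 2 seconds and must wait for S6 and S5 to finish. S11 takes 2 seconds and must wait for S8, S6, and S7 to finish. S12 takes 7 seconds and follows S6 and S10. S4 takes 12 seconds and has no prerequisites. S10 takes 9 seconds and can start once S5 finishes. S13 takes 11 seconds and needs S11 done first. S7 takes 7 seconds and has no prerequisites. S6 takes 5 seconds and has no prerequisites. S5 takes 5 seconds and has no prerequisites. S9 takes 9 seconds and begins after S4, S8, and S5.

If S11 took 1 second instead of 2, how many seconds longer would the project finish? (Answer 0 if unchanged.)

The binding path is S4→S9 = 12+9 = 21; finish at 21 seconds.
The longest path through S11 is only 20 seconds, so S11 has float 1.
The critical path is still S4→S9; finish is now 21 seconds.
Change in finish: 21 − 21 = +0 seconds.

0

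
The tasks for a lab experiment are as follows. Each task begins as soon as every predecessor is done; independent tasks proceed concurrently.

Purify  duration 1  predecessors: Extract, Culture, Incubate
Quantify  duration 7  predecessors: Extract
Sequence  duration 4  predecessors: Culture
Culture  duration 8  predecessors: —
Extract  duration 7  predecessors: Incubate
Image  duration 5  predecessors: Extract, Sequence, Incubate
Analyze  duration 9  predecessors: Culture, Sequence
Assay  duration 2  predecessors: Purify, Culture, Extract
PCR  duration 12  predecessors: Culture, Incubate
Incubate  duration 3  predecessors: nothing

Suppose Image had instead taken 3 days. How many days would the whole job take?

Critical path before the change: Culture→Sequence→Analyze = 8+4+9 = 21 giving 21 days.
Image has 4 days of float (longest path through it is 17).
That remains the longest chain; total 21 days.

21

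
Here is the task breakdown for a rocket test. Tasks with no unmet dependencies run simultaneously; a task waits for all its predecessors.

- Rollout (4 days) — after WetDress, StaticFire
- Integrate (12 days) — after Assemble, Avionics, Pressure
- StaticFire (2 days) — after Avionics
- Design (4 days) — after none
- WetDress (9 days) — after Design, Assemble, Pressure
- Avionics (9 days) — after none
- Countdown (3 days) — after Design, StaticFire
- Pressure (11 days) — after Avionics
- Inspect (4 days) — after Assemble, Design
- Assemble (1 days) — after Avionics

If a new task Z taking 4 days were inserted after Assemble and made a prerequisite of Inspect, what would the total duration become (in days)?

Originally the job takes 33 days.
With Z inserted, Inspect now waits for max(Assemble, Design, Z).
New critical path: Avionics→Pressure→WetDress→Rollout = 9+11+9+4 = 33 ⇒ 33 days.

33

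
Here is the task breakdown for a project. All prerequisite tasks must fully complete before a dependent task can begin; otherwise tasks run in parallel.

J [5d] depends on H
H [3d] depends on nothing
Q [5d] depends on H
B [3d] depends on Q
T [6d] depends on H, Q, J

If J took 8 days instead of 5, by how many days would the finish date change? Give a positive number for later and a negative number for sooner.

3

Baseline: H→J→T = 3+5+6 = 14 → 14 days.
J lies on that path, so at 8 days the path becomes 17 days.
That remains the longest chain; total 17 days.
Change in finish: 17 − 14 = +3 days.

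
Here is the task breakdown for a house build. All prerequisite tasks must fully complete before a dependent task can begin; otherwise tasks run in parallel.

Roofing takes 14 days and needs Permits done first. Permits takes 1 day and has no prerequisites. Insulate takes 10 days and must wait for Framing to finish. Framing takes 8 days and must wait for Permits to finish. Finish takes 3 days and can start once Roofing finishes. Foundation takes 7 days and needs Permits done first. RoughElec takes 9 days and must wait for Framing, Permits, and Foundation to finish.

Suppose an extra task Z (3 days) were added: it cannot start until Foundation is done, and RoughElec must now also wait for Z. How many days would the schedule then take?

Originally the schedule takes 19 days.
With Z inserted, RoughElec now waits for max(Framing, Permits, Foundation, Z).
New critical path: Permits→Foundation→Z→RoughElec = 1+7+3+9 = 20 ⇒ 20 days.

20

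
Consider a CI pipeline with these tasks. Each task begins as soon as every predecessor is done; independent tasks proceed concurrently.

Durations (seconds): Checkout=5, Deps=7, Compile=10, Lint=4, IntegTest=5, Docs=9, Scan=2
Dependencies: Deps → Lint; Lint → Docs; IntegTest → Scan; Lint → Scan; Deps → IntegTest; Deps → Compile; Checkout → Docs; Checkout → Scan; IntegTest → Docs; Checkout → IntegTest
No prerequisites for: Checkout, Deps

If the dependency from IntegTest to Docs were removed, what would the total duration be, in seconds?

20

Original critical path: Deps→IntegTest→Docs = 7+5+9 = 21 ⇒ 21 seconds.
Without IntegTest→Docs, Docs's earliest start moves from 12 to 11.
New critical path: Deps→Lint→Docs = 7+4+9 = 20 ⇒ 20 seconds.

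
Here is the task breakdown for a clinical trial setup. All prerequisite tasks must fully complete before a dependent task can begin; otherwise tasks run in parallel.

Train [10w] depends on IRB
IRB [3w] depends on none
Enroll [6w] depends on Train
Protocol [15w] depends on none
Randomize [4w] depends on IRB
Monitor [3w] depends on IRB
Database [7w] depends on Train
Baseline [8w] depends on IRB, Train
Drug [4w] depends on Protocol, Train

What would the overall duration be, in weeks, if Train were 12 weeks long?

Baseline: IRB→Train→Baseline = 3+10+8 = 21 → 21 weeks.
Train is on the critical path; changing it to 12 makes that path 23 weeks.
The critical path is still IRB→Train→Baseline; finish is now 23 weeks.

23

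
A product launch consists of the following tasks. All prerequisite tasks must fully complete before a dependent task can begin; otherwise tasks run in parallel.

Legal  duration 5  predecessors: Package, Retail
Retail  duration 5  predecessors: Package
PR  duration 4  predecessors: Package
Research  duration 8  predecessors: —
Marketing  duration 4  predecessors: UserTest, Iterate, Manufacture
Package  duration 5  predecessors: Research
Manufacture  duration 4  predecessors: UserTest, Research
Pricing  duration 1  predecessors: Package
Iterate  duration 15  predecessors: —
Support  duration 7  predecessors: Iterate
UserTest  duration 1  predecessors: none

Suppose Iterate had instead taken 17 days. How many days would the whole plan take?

24

As given, the longest chain is Research→Package→Retail→Legal = 8+5+5+5 = 23, so the finish is 23 days.
Iterate is off the critical path — its longest chain is 22 days, giving 1 of slack.
Now Iterate→Support = 17+7 = 24 is longest, so the finish becomes 24 days.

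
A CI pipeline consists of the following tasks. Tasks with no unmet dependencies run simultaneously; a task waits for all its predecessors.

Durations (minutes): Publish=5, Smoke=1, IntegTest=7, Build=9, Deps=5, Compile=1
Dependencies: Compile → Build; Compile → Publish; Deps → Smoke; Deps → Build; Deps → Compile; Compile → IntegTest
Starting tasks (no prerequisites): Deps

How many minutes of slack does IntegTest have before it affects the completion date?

Critical path: Deps→Compile→Build = 5+1+9 = 15, so the finish is 15 minutes.
IntegTest finishes as early as 13 and must finish by 15.
Float = 15 − 13 = 2.

2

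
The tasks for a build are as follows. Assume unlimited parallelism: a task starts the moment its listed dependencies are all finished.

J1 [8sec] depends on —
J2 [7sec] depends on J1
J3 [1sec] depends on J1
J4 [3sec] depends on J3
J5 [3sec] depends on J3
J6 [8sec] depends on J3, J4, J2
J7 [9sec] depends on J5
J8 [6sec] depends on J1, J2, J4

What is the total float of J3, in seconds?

Critical path: J1→J2→J6 = 8+7+8 = 23, so the finish is 23 seconds.
Longest path through J3: 21 seconds (earliest finish 9, latest finish 11).
Float = 23 − 21 = 2.

2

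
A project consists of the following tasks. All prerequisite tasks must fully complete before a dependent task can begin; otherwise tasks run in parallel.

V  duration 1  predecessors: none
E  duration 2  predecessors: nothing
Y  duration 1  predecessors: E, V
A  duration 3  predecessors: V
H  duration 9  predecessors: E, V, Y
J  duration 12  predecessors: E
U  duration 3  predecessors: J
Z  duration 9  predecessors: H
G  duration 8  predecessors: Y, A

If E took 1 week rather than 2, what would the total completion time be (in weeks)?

20

Critical path before the change: E→Y→H→Z = 2+1+9+9 = 21 giving 21 weeks.
E lies on that path, so at 1 week the path becomes 20 weeks.
New critical path: V→Y→H→Z = 1+1+9+9 = 20 ⇒ 20 weeks.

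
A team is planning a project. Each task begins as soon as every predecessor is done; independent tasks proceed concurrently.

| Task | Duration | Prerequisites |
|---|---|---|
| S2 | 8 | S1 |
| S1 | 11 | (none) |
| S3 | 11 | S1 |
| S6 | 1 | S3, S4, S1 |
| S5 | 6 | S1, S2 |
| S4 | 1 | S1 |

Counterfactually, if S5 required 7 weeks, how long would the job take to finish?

26

As given, the longest chain is S1→S2→S5 = 11+8+6 = 25, so the finish is 25 weeks.
Since S5 is critical, the +1 change carries straight to that chain (now 26 weeks).
No other chain overtakes it, so the finish is 26 weeks.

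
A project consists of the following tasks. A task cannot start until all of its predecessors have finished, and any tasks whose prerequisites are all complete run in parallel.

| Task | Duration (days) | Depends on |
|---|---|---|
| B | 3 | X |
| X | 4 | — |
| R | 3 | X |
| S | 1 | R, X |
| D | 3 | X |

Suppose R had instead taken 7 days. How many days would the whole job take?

12

Critical path before the change: X→R→S = 4+3+1 = 8 giving 8 days.
R lies on that path, so at 7 days the path becomes 12 days.
The critical path is still X→R→S; finish is now 12 days.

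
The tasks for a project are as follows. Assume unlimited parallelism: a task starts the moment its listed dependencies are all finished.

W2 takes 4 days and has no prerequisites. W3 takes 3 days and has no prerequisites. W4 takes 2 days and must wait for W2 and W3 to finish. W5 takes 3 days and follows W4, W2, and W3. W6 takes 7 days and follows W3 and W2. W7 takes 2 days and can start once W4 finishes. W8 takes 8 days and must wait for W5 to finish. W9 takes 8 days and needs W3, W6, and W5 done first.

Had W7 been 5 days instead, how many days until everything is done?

19

Actual critical path: W2→W6→W9 = 4+7+8 = 19 ⇒ 19 days.
The longest path through W7 is only 8 days, so W7 has float 11.
No other chain overtakes it, so the finish is 19 days.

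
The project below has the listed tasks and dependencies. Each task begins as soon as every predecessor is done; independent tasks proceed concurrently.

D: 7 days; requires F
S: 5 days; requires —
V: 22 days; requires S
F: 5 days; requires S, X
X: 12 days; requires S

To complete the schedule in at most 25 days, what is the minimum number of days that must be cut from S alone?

Current finish: 29 days; target: 25.
S is on every critical path, so each day cut from S cuts the finish by one (this holds down to a finish of 25).
Need 29 − 25 = 4 days off S → S becomes 1 day, finish becomes 25.

4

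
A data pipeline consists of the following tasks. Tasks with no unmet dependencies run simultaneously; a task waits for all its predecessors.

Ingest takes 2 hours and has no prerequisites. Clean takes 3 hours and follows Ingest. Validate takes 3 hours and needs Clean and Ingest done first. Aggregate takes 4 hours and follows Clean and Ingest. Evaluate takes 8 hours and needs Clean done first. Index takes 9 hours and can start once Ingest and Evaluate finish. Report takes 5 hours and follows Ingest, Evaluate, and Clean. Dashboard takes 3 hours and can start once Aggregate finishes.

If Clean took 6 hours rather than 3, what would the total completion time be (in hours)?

25

As given, the longest chain is Ingest→Clean→Evaluate→Index = 2+3+8+9 = 22, so the finish is 22 hours.
Clean lies on that path, so at 6 hours the path becomes 25 hours.
The critical path is still Ingest→Clean→Evaluate→Index; finish is now 25 hours.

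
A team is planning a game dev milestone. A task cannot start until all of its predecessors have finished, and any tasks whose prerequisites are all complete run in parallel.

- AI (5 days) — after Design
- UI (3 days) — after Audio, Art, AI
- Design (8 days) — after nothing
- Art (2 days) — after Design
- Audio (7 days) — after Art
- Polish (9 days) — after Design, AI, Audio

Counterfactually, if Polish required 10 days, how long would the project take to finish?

The binding path is Design→Art→Audio→Polish = 8+2+7+9 = 26; finish at 26 days.
Since Polish is critical, the +1 change carries straight to that chain (now 27 days).
The critical path is still Design→Art→Audio→Polish; finish is now 27 days.

27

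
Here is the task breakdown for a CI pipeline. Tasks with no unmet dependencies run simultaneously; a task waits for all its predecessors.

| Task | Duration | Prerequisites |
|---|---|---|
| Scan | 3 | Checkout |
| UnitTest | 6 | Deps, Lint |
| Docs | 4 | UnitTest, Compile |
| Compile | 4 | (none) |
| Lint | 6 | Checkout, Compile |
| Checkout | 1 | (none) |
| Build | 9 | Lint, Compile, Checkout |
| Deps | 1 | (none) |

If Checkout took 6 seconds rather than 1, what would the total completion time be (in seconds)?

22

As given, the longest chain is Compile→Lint→UnitTest→Docs = 4+6+6+4 = 20, so the finish is 20 seconds.
The longest path through Checkout is only 17 seconds, so Checkout has float 3.
Now Checkout→Lint→UnitTest→Docs = 6+6+6+4 = 22 is longest, so the finish becomes 22 seconds.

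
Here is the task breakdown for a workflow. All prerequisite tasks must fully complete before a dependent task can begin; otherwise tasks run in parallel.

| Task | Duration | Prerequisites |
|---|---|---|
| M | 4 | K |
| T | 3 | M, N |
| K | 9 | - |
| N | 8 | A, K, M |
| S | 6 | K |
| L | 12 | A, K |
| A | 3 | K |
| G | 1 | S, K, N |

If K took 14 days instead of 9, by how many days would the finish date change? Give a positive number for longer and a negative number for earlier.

The binding path is K→M→N→T = 9+4+8+3 = 24; finish at 24 days.
K lies on that path, so at 14 days the path becomes 29 days.
The critical path is still K→M→N→T; finish is now 29 days.
Change in finish: 29 − 24 = +5 days.

5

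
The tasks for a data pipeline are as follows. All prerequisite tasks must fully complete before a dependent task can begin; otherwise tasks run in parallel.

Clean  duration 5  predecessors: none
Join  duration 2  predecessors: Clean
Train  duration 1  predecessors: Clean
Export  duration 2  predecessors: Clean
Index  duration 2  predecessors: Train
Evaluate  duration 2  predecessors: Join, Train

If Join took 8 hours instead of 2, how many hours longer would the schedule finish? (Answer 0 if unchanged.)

Baseline: Clean→Join→Evaluate = 5+2+2 = 9 → 9 hours.
Join is on the critical path; changing it to 8 makes that path 15 hours.
That remains the longest chain; total 15 hours.
Change in finish: 15 − 9 = +6 hours.

6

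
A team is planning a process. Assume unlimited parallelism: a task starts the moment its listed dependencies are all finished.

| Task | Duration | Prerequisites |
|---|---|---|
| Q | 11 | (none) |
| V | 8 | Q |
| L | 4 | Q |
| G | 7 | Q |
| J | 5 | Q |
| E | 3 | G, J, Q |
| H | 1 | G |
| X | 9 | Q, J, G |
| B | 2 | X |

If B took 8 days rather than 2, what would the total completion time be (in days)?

35

Baseline: Q→G→X→B = 11+7+9+2 = 29 → 29 days.
Since B is critical, the +6 change carries straight to that chain (now 35 days).
No other chain overtakes it, so the finish is 35 days.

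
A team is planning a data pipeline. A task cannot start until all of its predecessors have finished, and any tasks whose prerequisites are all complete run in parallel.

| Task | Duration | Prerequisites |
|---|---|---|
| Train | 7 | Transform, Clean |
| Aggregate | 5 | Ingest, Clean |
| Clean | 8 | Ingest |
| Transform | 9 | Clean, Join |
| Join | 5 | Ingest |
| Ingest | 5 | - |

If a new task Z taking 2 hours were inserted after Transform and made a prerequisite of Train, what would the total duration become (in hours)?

31

Originally the project takes 29 hours.
With Z inserted, Train now waits for max(Transform, Clean, Z).
New critical path: Ingest→Clean→Transform→Z→Train = 5+8+9+2+7 = 31 ⇒ 31 hours.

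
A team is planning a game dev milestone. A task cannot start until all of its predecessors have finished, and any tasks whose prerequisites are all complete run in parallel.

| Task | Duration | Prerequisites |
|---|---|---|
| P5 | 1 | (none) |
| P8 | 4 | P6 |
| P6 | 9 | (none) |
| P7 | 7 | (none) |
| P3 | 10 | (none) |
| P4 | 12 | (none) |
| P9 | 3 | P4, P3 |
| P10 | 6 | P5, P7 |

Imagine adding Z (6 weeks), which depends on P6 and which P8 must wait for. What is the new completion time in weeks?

Originally the plan takes 15 weeks.
With Z inserted, P8 now waits for max(P6, Z).
New critical path: P6→Z→P8 = 9+6+4 = 19 ⇒ 19 weeks.

19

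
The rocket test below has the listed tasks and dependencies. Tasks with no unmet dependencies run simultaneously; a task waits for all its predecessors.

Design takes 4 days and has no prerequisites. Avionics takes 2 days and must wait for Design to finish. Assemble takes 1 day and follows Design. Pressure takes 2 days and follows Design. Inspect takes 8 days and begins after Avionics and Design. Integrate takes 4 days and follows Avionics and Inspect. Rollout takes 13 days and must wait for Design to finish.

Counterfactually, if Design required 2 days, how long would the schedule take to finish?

Actual critical path: Design→Avionics→Inspect→Integrate = 4+2+8+4 = 18 ⇒ 18 days.
Design lies on that path, so at 2 days the path becomes 16 days.
No other chain overtakes it, so the finish is 16 days.

16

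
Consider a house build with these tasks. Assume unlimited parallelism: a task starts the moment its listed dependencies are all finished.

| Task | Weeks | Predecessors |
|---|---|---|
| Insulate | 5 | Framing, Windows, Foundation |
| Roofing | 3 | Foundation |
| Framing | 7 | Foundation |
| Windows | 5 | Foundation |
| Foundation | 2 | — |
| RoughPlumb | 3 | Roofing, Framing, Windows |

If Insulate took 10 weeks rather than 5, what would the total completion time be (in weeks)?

Critical path before the change: Foundation→Framing→Insulate = 2+7+5 = 14 giving 14 weeks.
Insulate lies on that path, so at 10 weeks the path becomes 19 weeks.
No other chain overtakes it, so the finish is 19 weeks.

19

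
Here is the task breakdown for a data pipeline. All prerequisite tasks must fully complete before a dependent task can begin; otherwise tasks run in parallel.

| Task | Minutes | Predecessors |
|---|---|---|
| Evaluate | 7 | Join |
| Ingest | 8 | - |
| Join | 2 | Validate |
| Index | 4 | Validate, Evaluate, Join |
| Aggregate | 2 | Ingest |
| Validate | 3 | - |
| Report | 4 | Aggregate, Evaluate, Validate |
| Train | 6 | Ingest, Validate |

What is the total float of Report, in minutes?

The longest chain is Validate→Join→Evaluate→Index = 3+2+7+4 = 16; overall finish 16 minutes.
Longest path through Report: 16 minutes (earliest finish 16, latest finish 16).
Slack of Report = 12 − 12 = 0 minutes.

0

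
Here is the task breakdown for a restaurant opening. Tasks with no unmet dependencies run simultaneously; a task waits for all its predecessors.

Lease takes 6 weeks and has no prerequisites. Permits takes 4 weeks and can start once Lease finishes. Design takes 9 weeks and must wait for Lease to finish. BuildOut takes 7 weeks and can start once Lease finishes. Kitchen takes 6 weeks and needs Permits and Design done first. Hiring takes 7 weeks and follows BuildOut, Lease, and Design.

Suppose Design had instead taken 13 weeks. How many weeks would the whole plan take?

Critical path before the change: Lease→Design→Hiring = 6+9+7 = 22 giving 22 weeks.
Since Design is critical, the +4 change carries straight to that chain (now 26 weeks).
That remains the longest chain; total 26 weeks.

26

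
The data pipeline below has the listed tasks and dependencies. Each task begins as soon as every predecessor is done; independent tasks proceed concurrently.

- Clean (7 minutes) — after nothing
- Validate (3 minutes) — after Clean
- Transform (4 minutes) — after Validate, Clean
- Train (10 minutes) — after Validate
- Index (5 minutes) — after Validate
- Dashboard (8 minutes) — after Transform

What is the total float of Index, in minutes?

7

The longest chain is Clean→Validate→Transform→Dashboard = 7+3+4+8 = 22; overall finish 22 minutes.
Longest path through Index: 15 minutes (earliest finish 15, latest finish 22).
Float = 22 − 15 = 7.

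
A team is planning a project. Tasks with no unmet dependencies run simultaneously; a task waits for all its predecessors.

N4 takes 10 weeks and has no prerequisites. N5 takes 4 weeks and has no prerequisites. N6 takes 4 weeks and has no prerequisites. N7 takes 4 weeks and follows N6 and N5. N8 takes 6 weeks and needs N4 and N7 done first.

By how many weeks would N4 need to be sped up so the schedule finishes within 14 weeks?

Current finish: 16 weeks; target: 14.
N4 is on every critical path, so each week cut from N4 cuts the finish by one (this holds down to a finish of 14).
Need 16 − 14 = 2 weeks off N4 → N4 becomes 8 weeks, finish becomes 14.

2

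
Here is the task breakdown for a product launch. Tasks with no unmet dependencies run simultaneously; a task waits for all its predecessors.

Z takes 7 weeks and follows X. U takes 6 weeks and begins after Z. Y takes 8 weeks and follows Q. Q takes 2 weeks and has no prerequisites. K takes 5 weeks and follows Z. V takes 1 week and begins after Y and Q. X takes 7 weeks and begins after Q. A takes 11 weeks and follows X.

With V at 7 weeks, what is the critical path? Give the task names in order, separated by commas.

Actual critical path: Q→X→Z→U = 2+7+7+6 = 22 ⇒ 22 weeks.
The longest path through V is only 11 weeks, so V has float 11.
The critical path is still Q→X→Z→U; finish is now 22 weeks.

Q, X, Z, U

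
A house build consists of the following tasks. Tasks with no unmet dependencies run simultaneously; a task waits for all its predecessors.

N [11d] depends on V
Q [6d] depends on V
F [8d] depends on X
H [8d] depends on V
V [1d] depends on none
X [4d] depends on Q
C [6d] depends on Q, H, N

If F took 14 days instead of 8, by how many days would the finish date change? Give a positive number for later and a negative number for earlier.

Actual critical path: V→Q→X→F = 1+6+4+8 = 19 ⇒ 19 days.
F is on the critical path; changing it to 14 makes that path 25 days.
No other chain overtakes it, so the finish is 25 days.
Change in finish: 25 − 19 = +6 days.

6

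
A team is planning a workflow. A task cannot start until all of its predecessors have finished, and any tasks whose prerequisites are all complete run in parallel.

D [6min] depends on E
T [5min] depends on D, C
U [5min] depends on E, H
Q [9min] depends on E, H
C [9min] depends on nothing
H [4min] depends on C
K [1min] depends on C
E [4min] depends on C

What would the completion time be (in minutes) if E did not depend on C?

22

Before: longest chain C→E→D→T = 9+4+6+5 = 24, finish 24.
Without C→E, E's earliest start moves from 9 to 0.
The longest chain is now C→H→Q = 9+4+9 = 22, so the workflow takes 22 minutes.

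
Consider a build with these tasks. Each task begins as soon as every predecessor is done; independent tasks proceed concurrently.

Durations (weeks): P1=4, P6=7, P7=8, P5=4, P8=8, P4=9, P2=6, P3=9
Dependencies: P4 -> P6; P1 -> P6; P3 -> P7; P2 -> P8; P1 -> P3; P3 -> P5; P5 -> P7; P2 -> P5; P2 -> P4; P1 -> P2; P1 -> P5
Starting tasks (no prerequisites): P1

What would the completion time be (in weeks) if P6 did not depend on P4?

With the dependency in place, P1→P2→P4→P6 = 4+6+9+7 = 26 sets the finish at 26 weeks.
Without P4→P6, P6's earliest start moves from 19 to 4.
The longest chain is now P1→P3→P5→P7 = 4+9+4+8 = 25, so the job takes 25 weeks.

25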